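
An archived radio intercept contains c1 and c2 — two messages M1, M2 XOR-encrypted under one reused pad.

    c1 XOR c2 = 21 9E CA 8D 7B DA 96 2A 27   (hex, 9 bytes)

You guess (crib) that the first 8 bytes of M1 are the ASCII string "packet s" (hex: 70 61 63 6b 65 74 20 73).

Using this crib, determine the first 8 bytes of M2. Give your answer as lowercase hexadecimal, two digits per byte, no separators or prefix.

51ffa9e61eaeb659

Since c1 ⊕ c2 = M1 ⊕ M2, XORing with the guessed M1 bytes yields the corresponding M2 bytes: M2 = (c1 ⊕ c2) ⊕ M1.
byte 0: 21 ⊕ 70 = 51
byte 1: 9e ⊕ 61 = ff
byte 2: ca ⊕ 63 = a9
byte 3: 8d ⊕ 6b = e6
byte 4: 7b ⊕ 65 = 1e
byte 5: da ⊕ 74 = ae
byte 6: 96 ⊕ 20 = b6
byte 7: 2a ⊕ 73 = 59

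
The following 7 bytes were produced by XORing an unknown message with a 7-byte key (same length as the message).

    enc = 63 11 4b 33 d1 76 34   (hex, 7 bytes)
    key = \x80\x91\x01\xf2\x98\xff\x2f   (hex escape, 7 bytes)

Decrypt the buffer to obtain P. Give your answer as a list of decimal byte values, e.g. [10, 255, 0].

byte 0: 63 ⊕ 80 = e3
byte 1: 11 ⊕ 91 = 80
byte 2: 4b ⊕ 01 = 4a
byte 3: 33 ⊕ f2 = c1
byte 4: d1 ⊕ 98 = 49
byte 5: 76 ⊕ ff = 89
byte 6: 34 ⊕ 2f = 1b

[227, 128, 74, 193, 73, 137, 27]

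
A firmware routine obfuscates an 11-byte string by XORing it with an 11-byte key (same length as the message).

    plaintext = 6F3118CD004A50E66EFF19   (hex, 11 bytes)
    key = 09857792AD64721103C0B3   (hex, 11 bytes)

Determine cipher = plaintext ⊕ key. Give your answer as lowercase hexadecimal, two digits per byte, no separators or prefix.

XOR is its own inverse, so applying the key byte-wise gives the result directly.
01101111 ⊕ 00001001 = 01100110
00110001 ⊕ 10000101 = 10110100
00011000 ⊕ 01110111 = 01101111
11001101 ⊕ 10010010 = 01011111
00000000 ⊕ 10101101 = 10101101
01001010 ⊕ 01100100 = 00101110
01010000 ⊕ 01110010 = 00100010
11100110 ⊕ 00010001 = 11110111
01101110 ⊕ 00000011 = 01101101
11111111 ⊕ 11000000 = 00111111
00011001 ⊕ 10110011 = 10101010

66b46f5fad2e22f76d3faa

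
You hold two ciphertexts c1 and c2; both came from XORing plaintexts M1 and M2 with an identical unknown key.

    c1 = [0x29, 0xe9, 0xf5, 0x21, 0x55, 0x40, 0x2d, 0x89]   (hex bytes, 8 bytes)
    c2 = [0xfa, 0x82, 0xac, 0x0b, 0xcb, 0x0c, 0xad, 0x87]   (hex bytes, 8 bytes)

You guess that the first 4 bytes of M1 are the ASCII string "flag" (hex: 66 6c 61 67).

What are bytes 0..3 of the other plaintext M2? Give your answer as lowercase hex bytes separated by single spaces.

b5 07 38 4d

First, c1 ⊕ c2 = (M1 ⊕ K) ⊕ (M2 ⊕ K) = M1 ⊕ M2, so the key drops out. Then M2 = (M1 ⊕ M2) ⊕ M1 over the first 4 bytes.
byte 0: (29 xor fa) xor 66 = d3 xor 66 = b5
byte 1: (e9 xor 82) xor 6c = 6b xor 6c = 07
byte 2: (f5 xor ac) xor 61 = 59 xor 61 = 38
byte 3: (21 xor 0b) xor 67 = 2a xor 67 = 4d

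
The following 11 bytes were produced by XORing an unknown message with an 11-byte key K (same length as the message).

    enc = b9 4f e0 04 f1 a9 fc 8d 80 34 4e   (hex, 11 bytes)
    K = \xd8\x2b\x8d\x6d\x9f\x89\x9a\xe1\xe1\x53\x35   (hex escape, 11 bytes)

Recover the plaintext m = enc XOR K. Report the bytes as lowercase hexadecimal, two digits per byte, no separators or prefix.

61646d696e20666c61677b

10111001 xor 11011000 = 01100001
01001111 xor 00101011 = 01100100
11100000 xor 10001101 = 01101101
00000100 xor 01101101 = 01101001
11110001 xor 10011111 = 01101110
10101001 xor 10001001 = 00100000
11111100 xor 10011010 = 01100110
10001101 xor 11100001 = 01101100
10000000 xor 11100001 = 01100001
00110100 xor 01010011 = 01100111
01001110 xor 00110101 = 01111011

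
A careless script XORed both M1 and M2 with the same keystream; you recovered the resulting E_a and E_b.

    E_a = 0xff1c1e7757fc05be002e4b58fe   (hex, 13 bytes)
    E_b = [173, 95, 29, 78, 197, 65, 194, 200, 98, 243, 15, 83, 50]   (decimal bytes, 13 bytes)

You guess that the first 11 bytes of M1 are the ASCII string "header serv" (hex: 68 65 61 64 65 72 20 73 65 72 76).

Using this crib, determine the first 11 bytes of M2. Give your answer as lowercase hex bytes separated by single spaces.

3a 26 62 5d f7 cf e7 05 07 af 32

First, E_a ⊕ E_b = (M1 ⊕ K) ⊕ (M2 ⊕ K) = M1 ⊕ M2, so the key drops out. Then M2 = (M1 ⊕ M2) ⊕ M1 over the first 11 bytes.
byte 0: (ff XOR ad) XOR 68 = 52 XOR 68 = 3a
byte 1: (1c XOR 5f) XOR 65 = 43 XOR 65 = 26
byte 2: (1e XOR 1d) XOR 61 = 03 XOR 61 = 62
byte 3: (77 XOR 4e) XOR 64 = 39 XOR 64 = 5d
byte 4: (57 XOR c5) XOR 65 = 92 XOR 65 = f7
byte 5: (fc XOR 41) XOR 72 = bd XOR 72 = cf
byte 6: (05 XOR c2) XOR 20 = c7 XOR 20 = e7
byte 7: (be XOR c8) XOR 73 = 76 XOR 73 = 05
byte 8: (00 XOR 62) XOR 65 = 62 XOR 65 = 07
byte 9: (2e XOR f3) XOR 72 = dd XOR 72 = af
byte 10: (4b XOR 0f) XOR 76 = 44 XOR 76 = 32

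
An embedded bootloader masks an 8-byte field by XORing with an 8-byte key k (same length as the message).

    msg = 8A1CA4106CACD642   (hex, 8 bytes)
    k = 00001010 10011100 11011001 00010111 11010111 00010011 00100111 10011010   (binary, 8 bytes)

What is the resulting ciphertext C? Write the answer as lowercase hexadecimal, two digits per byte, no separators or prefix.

80807d07bbbff1d8

8a ^ 0a = 80
1c ^ 9c = 80
a4 ^ d9 = 7d
10 ^ 17 = 07
6c ^ d7 = bb
ac ^ 13 = bf
d6 ^ 27 = f1
42 ^ 9a = d8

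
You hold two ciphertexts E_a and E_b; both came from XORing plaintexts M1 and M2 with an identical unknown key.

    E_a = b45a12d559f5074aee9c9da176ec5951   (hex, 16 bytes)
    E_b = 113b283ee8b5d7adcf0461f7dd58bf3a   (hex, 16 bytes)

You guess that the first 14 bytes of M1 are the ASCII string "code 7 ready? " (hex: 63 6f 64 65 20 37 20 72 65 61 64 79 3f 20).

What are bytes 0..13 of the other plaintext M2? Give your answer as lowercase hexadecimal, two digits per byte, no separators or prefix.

c60e5e8e9177f09544f9982f9494

First, E_a ⊕ E_b = (M1 ⊕ K) ⊕ (M2 ⊕ K) = M1 ⊕ M2, so the key drops out. Then M2 = (M1 ⊕ M2) ⊕ M1 over the first 14 bytes.
byte 0: (b4 xor 11) xor 63 = a5 xor 63 = c6
byte 1: (5a xor 3b) xor 6f = 61 xor 6f = 0e
byte 2: (12 xor 28) xor 64 = 3a xor 64 = 5e
byte 3: (d5 xor 3e) xor 65 = eb xor 65 = 8e
byte 4: (59 xor e8) xor 20 = b1 xor 20 = 91
byte 5: (f5 xor b5) xor 37 = 40 xor 37 = 77
byte 6: (07 xor d7) xor 20 = d0 xor 20 = f0
byte 7: (4a xor ad) xor 72 = e7 xor 72 = 95
byte 8: (ee xor cf) xor 65 = 21 xor 65 = 44
byte 9: (9c xor 04) xor 61 = 98 xor 61 = f9
byte 10: (9d xor 61) xor 64 = fc xor 64 = 98
byte 11: (a1 xor f7) xor 79 = 56 xor 79 = 2f
byte 12: (76 xor dd) xor 3f = ab xor 3f = 94
byte 13: (ec xor 58) xor 20 = b4 xor 20 = 94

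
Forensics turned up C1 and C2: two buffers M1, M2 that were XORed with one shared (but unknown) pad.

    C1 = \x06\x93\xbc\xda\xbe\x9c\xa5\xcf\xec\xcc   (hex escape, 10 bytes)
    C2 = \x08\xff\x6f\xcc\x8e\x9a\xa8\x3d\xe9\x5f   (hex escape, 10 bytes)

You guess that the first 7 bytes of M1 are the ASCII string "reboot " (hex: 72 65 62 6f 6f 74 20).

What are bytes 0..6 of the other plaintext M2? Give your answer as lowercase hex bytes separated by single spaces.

First, C1 ⊕ C2 = (M1 ⊕ K) ⊕ (M2 ⊕ K) = M1 ⊕ M2, so the key drops out. Then M2 = (M1 ⊕ M2) ⊕ M1 over the first 7 bytes.
byte 0: (06 xor 08) xor 72 = 0e xor 72 = 7c
byte 1: (93 xor ff) xor 65 = 6c xor 65 = 09
byte 2: (bc xor 6f) xor 62 = d3 xor 62 = b1
byte 3: (da xor cc) xor 6f = 16 xor 6f = 79
byte 4: (be xor 8e) xor 6f = 30 xor 6f = 5f
byte 5: (9c xor 9a) xor 74 = 06 xor 74 = 72
byte 6: (a5 xor a8) xor 20 = 0d xor 20 = 2d

7c 09 b1 79 5f 72 2d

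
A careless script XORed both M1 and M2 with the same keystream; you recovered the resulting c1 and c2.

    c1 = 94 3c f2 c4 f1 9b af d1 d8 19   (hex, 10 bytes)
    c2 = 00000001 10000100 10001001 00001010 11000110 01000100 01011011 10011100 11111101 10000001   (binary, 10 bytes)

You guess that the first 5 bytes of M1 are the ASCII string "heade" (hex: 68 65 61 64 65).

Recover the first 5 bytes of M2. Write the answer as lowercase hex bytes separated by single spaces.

First, c1 ⊕ c2 = (M1 ⊕ K) ⊕ (M2 ⊕ K) = M1 ⊕ M2, so the key drops out. Then M2 = (M1 ⊕ M2) ⊕ M1 over the first 5 bytes.
byte 0: (94 ⊕ 01) ⊕ 68 = 95 ⊕ 68 = fd
byte 1: (3c ⊕ 84) ⊕ 65 = b8 ⊕ 65 = dd
byte 2: (f2 ⊕ 89) ⊕ 61 = 7b ⊕ 61 = 1a
byte 3: (c4 ⊕ 0a) ⊕ 64 = ce ⊕ 64 = aa
byte 4: (f1 ⊕ c6) ⊕ 65 = 37 ⊕ 65 = 52

fd dd 1a aa 52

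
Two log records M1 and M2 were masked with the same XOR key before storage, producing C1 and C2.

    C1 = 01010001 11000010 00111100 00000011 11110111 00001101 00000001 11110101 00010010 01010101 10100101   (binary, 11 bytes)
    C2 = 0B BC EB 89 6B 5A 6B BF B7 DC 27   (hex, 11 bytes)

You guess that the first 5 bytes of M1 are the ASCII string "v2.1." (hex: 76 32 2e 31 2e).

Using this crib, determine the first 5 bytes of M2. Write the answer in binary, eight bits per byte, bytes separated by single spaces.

00101100 01001100 11111001 10111011 10110010

First, C1 ⊕ C2 = (M1 ⊕ K) ⊕ (M2 ⊕ K) = M1 ⊕ M2, so the key drops out. Then M2 = (M1 ⊕ M2) ⊕ M1 over the first 5 bytes.
byte 0: (51 ^ 0b) ^ 76 = 5a ^ 76 = 2c
byte 1: (c2 ^ bc) ^ 32 = 7e ^ 32 = 4c
byte 2: (3c ^ eb) ^ 2e = d7 ^ 2e = f9
byte 3: (03 ^ 89) ^ 31 = 8a ^ 31 = bb
byte 4: (f7 ^ 6b) ^ 2e = 9c ^ 2e = b2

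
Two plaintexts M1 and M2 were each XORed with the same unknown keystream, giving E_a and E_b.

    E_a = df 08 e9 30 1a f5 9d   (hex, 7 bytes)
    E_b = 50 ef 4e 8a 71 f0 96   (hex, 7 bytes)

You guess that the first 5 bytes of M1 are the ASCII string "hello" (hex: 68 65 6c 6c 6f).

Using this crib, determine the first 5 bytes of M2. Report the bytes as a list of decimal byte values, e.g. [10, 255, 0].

[231, 130, 203, 214, 4]

First, E_a ⊕ E_b = (M1 ⊕ K) ⊕ (M2 ⊕ K) = M1 ⊕ M2, so the key drops out. Then M2 = (M1 ⊕ M2) ⊕ M1 over the first 5 bytes.
byte 0: (df xor 50) xor 68 = 8f xor 68 = e7
byte 1: (08 xor ef) xor 65 = e7 xor 65 = 82
byte 2: (e9 xor 4e) xor 6c = a7 xor 6c = cb
byte 3: (30 xor 8a) xor 6c = ba xor 6c = d6
byte 4: (1a xor 71) xor 6f = 6b xor 6f = 04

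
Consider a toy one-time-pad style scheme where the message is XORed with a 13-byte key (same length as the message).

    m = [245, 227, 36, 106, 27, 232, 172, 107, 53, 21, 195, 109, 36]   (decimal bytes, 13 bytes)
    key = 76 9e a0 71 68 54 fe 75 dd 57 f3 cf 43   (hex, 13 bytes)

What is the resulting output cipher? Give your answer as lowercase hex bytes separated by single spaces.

245 xor 118 = 131
227 xor 158 = 125
 36 xor 160 = 132
106 xor 113 =  27
 27 xor 104 = 115
232 xor  84 = 188
172 xor 254 =  82
107 xor 117 =  30
 53 xor 221 = 232
 21 xor  87 =  66
195 xor 243 =  48
109 xor 207 = 162
 36 xor  67 = 103

83 7d 84 1b 73 bc 52 1e e8 42 30 a2 67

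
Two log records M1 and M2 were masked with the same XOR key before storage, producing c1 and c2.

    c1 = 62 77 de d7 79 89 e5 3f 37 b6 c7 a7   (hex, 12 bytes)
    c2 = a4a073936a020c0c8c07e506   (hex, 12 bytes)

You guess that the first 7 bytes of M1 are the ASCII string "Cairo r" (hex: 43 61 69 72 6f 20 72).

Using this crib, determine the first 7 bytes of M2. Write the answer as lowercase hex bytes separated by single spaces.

85 b6 c4 36 7c ab 9b

First, c1 ⊕ c2 = (M1 ⊕ K) ⊕ (M2 ⊕ K) = M1 ⊕ M2, so the key drops out. Then M2 = (M1 ⊕ M2) ⊕ M1 over the first 7 bytes.
byte 0: (62 XOR a4) XOR 43 = c6 XOR 43 = 85
byte 1: (77 XOR a0) XOR 61 = d7 XOR 61 = b6
byte 2: (de XOR 73) XOR 69 = ad XOR 69 = c4
byte 3: (d7 XOR 93) XOR 72 = 44 XOR 72 = 36
byte 4: (79 XOR 6a) XOR 6f = 13 XOR 6f = 7c
byte 5: (89 XOR 02) XOR 20 = 8b XOR 20 = ab
byte 6: (e5 XOR 0c) XOR 72 = e9 XOR 72 = 9b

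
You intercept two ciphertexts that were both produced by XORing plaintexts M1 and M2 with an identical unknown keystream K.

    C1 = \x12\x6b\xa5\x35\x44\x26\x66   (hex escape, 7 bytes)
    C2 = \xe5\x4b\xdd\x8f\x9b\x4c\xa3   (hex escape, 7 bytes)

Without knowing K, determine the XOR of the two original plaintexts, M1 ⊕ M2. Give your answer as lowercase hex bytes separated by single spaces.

C1 ⊕ C2 = (M1 ⊕ K) ⊕ (M2 ⊕ K) = M1 ⊕ M2 — the shared key cancels under XOR.
byte 0:  18 XOR 229 = 247
byte 1: 107 XOR  75 =  32
byte 2: 165 XOR 221 = 120
byte 3:  53 XOR 143 = 186
byte 4:  68 XOR 155 = 223
byte 5:  38 XOR  76 = 106
byte 6: 102 XOR 163 = 197

f7 20 78 ba df 6a c5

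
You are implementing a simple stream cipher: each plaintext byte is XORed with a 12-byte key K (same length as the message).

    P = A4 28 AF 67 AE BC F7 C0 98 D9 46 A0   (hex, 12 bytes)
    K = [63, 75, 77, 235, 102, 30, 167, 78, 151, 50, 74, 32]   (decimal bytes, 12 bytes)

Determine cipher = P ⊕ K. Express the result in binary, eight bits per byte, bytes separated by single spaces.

10011011 01100011 11100010 10001100 11001000 10100010 01010000 10001110 00001111 11101011 00001100 10000000

XOR is its own inverse, so applying the key byte-wise gives the result directly.
a4 xor 3f = 9b
28 xor 4b = 63
af xor 4d = e2
67 xor eb = 8c
ae xor 66 = c8
bc xor 1e = a2
f7 xor a7 = 50
c0 xor 4e = 8e
98 xor 97 = 0f
d9 xor 32 = eb
46 xor 4a = 0c
a0 xor 20 = 80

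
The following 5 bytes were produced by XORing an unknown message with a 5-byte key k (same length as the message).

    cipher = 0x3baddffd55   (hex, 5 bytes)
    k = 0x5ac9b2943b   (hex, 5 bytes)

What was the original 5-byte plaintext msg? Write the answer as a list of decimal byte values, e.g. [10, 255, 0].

[97, 100, 109, 105, 110]

XOR is its own inverse, so applying the key byte-wise gives the result directly.
byte 0: 3b ⊕ 5a = 61
byte 1: ad ⊕ c9 = 64
byte 2: df ⊕ b2 = 6d
byte 3: fd ⊕ 94 = 69
byte 4: 55 ⊕ 3b = 6e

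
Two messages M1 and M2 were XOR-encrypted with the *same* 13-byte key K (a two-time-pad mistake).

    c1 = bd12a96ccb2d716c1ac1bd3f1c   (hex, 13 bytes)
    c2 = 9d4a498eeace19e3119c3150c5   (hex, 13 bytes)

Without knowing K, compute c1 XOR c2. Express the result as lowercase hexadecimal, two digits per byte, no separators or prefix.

c1 ⊕ c2 = (M1 ⊕ K) ⊕ (M2 ⊕ K) = M1 ⊕ M2 — the shared key cancels under XOR.
byte 0: 10111101 XOR 10011101 = 00100000
byte 1: 00010010 XOR 01001010 = 01011000
byte 2: 10101001 XOR 01001001 = 11100000
byte 3: 01101100 XOR 10001110 = 11100010
byte 4: 11001011 XOR 11101010 = 00100001
byte 5: 00101101 XOR 11001110 = 11100011
byte 6: 01110001 XOR 00011001 = 01101000
byte 7: 01101100 XOR 11100011 = 10001111
byte 8: 00011010 XOR 00010001 = 00001011
byte 9: 11000001 XOR 10011100 = 01011101
byte 10: 10111101 XOR 00110001 = 10001100
byte 11: 00111111 XOR 01010000 = 01101111
byte 12: 00011100 XOR 11000101 = 11011001

2058e0e221e3688f0b5d8c6fd9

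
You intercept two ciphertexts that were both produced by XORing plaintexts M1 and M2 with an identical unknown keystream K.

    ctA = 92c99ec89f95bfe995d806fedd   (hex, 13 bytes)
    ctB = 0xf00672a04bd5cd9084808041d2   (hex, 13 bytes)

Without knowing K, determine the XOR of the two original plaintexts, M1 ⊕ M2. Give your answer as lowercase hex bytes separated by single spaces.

ctA ⊕ ctB = (M1 ⊕ K) ⊕ (M2 ⊕ K) = M1 ⊕ M2 — the shared key cancels under XOR.
146 ⊕ 240 =  98
201 ⊕   6 = 207
158 ⊕ 114 = 236
200 ⊕ 160 = 104
159 ⊕  75 = 212
149 ⊕ 213 =  64
191 ⊕ 205 = 114
233 ⊕ 144 = 121
149 ⊕ 132 =  17
216 ⊕ 128 =  88
  6 ⊕ 128 = 134
254 ⊕  65 = 191
221 ⊕ 210 =  15

62 cf ec 68 d4 40 72 79 11 58 86 bf 0f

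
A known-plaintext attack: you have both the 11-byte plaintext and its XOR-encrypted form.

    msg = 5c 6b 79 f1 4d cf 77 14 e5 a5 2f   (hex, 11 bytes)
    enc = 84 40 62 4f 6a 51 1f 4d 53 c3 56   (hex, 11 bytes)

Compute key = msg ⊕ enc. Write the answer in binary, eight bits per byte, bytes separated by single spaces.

11011000 00101011 00011011 10111110 00100111 10011110 01101000 01011001 10110110 01100110 01111001

Since enc = msg ⊕ key, XORing both sides with msg gives key = msg ⊕ enc.
5c ⊕ 84 = d8
6b ⊕ 40 = 2b
79 ⊕ 62 = 1b
f1 ⊕ 4f = be
4d ⊕ 6a = 27
cf ⊕ 51 = 9e
77 ⊕ 1f = 68
14 ⊕ 4d = 59
e5 ⊕ 53 = b6
a5 ⊕ c3 = 66
2f ⊕ 56 = 79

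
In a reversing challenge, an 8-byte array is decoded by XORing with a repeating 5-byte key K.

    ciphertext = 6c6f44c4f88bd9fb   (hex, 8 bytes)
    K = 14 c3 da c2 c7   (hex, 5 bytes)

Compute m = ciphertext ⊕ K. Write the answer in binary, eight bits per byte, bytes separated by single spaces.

01111000 10101100 10011110 00000110 00111111 10011111 00011010 00100001

The 5-byte key repeats, so the effective keystream is 14 c3 da c2 c7 14 c3 da.
byte 0: 6c XOR 14 = 78
byte 1: 6f XOR c3 = ac
byte 2: 44 XOR da = 9e
byte 3: c4 XOR c2 = 06
byte 4: f8 XOR c7 = 3f
byte 5: 8b XOR 14 = 9f
byte 6: d9 XOR c3 = 1a
byte 7: fb XOR da = 21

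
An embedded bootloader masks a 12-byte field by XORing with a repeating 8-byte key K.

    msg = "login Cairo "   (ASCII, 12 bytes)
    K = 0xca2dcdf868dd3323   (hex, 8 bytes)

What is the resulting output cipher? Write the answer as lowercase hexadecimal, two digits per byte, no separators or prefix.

a642aa9106fd7042a35fa2d8

The 8-byte key repeats, so the effective keystream is ca 2d cd f8 68 dd 33 23 ca 2d cd f8.
byte 0: 01101100 ^ 11001010 = 10100110
byte 1: 01101111 ^ 00101101 = 01000010
byte 2: 01100111 ^ 11001101 = 10101010
byte 3: 01101001 ^ 11111000 = 10010001
byte 4: 01101110 ^ 01101000 = 00000110
byte 5: 00100000 ^ 11011101 = 11111101
byte 6: 01000011 ^ 00110011 = 01110000
byte 7: 01100001 ^ 00100011 = 01000010
byte 8: 01101001 ^ 11001010 = 10100011
byte 9: 01110010 ^ 00101101 = 01011111
byte 10: 01101111 ^ 11001101 = 10100010
byte 11: 00100000 ^ 11111000 = 11011000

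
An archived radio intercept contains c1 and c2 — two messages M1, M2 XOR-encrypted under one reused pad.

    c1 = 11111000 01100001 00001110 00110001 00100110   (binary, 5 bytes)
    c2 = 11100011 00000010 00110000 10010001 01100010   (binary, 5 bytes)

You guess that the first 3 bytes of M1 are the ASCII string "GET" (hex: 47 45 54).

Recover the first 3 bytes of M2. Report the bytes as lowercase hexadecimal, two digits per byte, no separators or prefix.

5c266a

First, c1 ⊕ c2 = (M1 ⊕ K) ⊕ (M2 ⊕ K) = M1 ⊕ M2, so the key drops out. Then M2 = (M1 ⊕ M2) ⊕ M1 over the first 3 bytes.
byte 0: (f8 XOR e3) XOR 47 = 1b XOR 47 = 5c
byte 1: (61 XOR 02) XOR 45 = 63 XOR 45 = 26
byte 2: (0e XOR 30) XOR 54 = 3e XOR 54 = 6a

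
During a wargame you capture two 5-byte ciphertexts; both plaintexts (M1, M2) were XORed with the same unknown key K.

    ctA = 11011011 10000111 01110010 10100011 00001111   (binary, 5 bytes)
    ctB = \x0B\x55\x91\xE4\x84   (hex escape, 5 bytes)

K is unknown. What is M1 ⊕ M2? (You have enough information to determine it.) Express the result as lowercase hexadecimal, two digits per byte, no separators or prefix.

ctA ⊕ ctB = (M1 ⊕ K) ⊕ (M2 ⊕ K) = M1 ⊕ M2 — the shared key cancels under XOR.
byte 0: db XOR 0b = d0
byte 1: 87 XOR 55 = d2
byte 2: 72 XOR 91 = e3
byte 3: a3 XOR e4 = 47
byte 4: 0f XOR 84 = 8b

d0d2e3478b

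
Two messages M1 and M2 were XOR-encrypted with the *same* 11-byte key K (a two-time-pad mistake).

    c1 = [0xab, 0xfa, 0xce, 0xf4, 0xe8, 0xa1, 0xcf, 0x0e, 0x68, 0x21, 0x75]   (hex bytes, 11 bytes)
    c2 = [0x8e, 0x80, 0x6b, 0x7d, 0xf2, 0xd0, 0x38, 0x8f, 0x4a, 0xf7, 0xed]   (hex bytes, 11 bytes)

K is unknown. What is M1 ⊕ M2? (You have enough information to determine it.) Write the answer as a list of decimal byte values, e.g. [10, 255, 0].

[37, 122, 165, 137, 26, 113, 247, 129, 34, 214, 152]

c1 ⊕ c2 = (M1 ⊕ K) ⊕ (M2 ⊕ K) = M1 ⊕ M2 — the shared key cancels under XOR.
byte 0: 10101011 XOR 10001110 = 00100101
byte 1: 11111010 XOR 10000000 = 01111010
byte 2: 11001110 XOR 01101011 = 10100101
byte 3: 11110100 XOR 01111101 = 10001001
byte 4: 11101000 XOR 11110010 = 00011010
byte 5: 10100001 XOR 11010000 = 01110001
byte 6: 11001111 XOR 00111000 = 11110111
byte 7: 00001110 XOR 10001111 = 10000001
byte 8: 01101000 XOR 01001010 = 00100010
byte 9: 00100001 XOR 11110111 = 11010110
byte 10: 01110101 XOR 11101101 = 10011000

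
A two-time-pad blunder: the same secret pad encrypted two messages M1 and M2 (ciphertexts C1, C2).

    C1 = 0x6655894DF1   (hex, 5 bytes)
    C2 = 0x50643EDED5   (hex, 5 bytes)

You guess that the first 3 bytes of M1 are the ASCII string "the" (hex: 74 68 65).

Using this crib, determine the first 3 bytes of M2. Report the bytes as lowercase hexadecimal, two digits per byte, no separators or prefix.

4259d2

First, C1 ⊕ C2 = (M1 ⊕ K) ⊕ (M2 ⊕ K) = M1 ⊕ M2, so the key drops out. Then M2 = (M1 ⊕ M2) ⊕ M1 over the first 3 bytes.
byte 0: (66 ⊕ 50) ⊕ 74 = 36 ⊕ 74 = 42
byte 1: (55 ⊕ 64) ⊕ 68 = 31 ⊕ 68 = 59
byte 2: (89 ⊕ 3e) ⊕ 65 = b7 ⊕ 65 = d2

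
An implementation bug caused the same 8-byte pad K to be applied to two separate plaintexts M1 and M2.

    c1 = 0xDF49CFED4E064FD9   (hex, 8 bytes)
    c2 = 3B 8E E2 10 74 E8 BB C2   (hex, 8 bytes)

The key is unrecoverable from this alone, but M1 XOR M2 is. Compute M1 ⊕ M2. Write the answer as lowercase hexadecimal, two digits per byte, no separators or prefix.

e4c72dfd3aeef41b

c1 ⊕ c2 = (M1 ⊕ K) ⊕ (M2 ⊕ K) = M1 ⊕ M2 — the shared key cancels under XOR.
df xor 3b = e4
49 xor 8e = c7
cf xor e2 = 2d
ed xor 10 = fd
4e xor 74 = 3a
06 xor e8 = ee
4f xor bb = f4
d9 xor c2 = 1b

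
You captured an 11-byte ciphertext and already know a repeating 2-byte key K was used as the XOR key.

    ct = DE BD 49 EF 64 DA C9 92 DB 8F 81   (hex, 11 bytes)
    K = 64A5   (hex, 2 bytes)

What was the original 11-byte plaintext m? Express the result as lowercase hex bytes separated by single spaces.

ba 18 2d 4a 00 7f ad 37 bf 2a e5

The 2-byte key repeats, so the effective keystream is 64 a5 64 a5 64 a5 64 a5 64 a5 64.
byte 0: de XOR 64 = ba
byte 1: bd XOR a5 = 18
byte 2: 49 XOR 64 = 2d
byte 3: ef XOR a5 = 4a
byte 4: 64 XOR 64 = 00
byte 5: da XOR a5 = 7f
byte 6: c9 XOR 64 = ad
byte 7: 92 XOR a5 = 37
byte 8: db XOR 64 = bf
byte 9: 8f XOR a5 = 2a
byte 10: 81 XOR 64 = e5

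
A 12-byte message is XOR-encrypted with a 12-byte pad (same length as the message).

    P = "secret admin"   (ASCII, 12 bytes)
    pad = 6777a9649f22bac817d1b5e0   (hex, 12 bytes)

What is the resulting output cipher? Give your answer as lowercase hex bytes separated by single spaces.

XOR is its own inverse, so applying the key byte-wise gives the result directly.
byte 0: 73 ^ 67 = 14
byte 1: 65 ^ 77 = 12
byte 2: 63 ^ a9 = ca
byte 3: 72 ^ 64 = 16
byte 4: 65 ^ 9f = fa
byte 5: 74 ^ 22 = 56
byte 6: 20 ^ ba = 9a
byte 7: 61 ^ c8 = a9
byte 8: 64 ^ 17 = 73
byte 9: 6d ^ d1 = bc
byte 10: 69 ^ b5 = dc
byte 11: 6e ^ e0 = 8e

14 12 ca 16 fa 56 9a a9 73 bc dc 8e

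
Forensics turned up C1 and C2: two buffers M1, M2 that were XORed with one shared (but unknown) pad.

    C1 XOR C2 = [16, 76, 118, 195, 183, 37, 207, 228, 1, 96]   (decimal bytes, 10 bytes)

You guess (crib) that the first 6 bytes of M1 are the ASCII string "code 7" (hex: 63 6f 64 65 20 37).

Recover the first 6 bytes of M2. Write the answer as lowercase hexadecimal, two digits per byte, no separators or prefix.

732312a69712

Since C1 ⊕ C2 = M1 ⊕ M2, XORing with the guessed M1 bytes yields the corresponding M2 bytes: M2 = (C1 ⊕ C2) ⊕ M1.
10 ^ 63 = 73
4c ^ 6f = 23
76 ^ 64 = 12
c3 ^ 65 = a6
b7 ^ 20 = 97
25 ^ 37 = 12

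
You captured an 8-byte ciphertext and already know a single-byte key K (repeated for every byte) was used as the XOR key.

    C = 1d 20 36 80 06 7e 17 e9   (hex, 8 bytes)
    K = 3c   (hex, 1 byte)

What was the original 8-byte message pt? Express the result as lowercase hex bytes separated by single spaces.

The 1-byte key repeats, so the effective keystream is 3c 3c 3c 3c 3c 3c 3c 3c.
byte 0: 1d XOR 3c = 21
byte 1: 20 XOR 3c = 1c
byte 2: 36 XOR 3c = 0a
byte 3: 80 XOR 3c = bc
byte 4: 06 XOR 3c = 3a
byte 5: 7e XOR 3c = 42
byte 6: 17 XOR 3c = 2b
byte 7: e9 XOR 3c = d5

21 1c 0a bc 3a 42 2b d5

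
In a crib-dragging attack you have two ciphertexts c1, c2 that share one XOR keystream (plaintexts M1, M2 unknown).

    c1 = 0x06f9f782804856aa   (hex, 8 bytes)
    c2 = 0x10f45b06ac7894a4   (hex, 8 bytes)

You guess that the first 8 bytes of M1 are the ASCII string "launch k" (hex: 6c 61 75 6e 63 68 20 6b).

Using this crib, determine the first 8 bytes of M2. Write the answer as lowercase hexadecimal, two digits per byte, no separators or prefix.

7a6cd9ea4f58e265

First, c1 ⊕ c2 = (M1 ⊕ K) ⊕ (M2 ⊕ K) = M1 ⊕ M2, so the key drops out. Then M2 = (M1 ⊕ M2) ⊕ M1 over the first 8 bytes.
byte 0: (06 XOR 10) XOR 6c = 16 XOR 6c = 7a
byte 1: (f9 XOR f4) XOR 61 = 0d XOR 61 = 6c
byte 2: (f7 XOR 5b) XOR 75 = ac XOR 75 = d9
byte 3: (82 XOR 06) XOR 6e = 84 XOR 6e = ea
byte 4: (80 XOR ac) XOR 63 = 2c XOR 63 = 4f
byte 5: (48 XOR 78) XOR 68 = 30 XOR 68 = 58
byte 6: (56 XOR 94) XOR 20 = c2 XOR 20 = e2
byte 7: (aa XOR a4) XOR 6b = 0e XOR 6b = 65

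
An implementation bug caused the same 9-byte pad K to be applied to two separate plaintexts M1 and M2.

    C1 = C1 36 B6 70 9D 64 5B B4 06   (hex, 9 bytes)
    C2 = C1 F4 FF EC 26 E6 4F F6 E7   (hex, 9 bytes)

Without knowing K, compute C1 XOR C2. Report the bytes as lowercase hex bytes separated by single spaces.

C1 ⊕ C2 = (M1 ⊕ K) ⊕ (M2 ⊕ K) = M1 ⊕ M2 — the shared key cancels under XOR.
c1 XOR c1 = 00
36 XOR f4 = c2
b6 XOR ff = 49
70 XOR ec = 9c
9d XOR 26 = bb
64 XOR e6 = 82
5b XOR 4f = 14
b4 XOR f6 = 42
06 XOR e7 = e1

00 c2 49 9c bb 82 14 42 e1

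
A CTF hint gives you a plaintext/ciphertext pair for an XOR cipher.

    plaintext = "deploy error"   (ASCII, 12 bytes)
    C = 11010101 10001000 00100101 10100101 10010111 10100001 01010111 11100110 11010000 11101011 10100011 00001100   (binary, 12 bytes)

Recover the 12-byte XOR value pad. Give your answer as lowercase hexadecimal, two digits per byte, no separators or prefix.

Since C = plaintext ⊕ pad, XORing both sides with plaintext gives pad = plaintext ⊕ C.
64 xor d5 = b1
65 xor 88 = ed
70 xor 25 = 55
6c xor a5 = c9
6f xor 97 = f8
79 xor a1 = d8
20 xor 57 = 77
65 xor e6 = 83
72 xor d0 = a2
72 xor eb = 99
6f xor a3 = cc
72 xor 0c = 7e

b1ed55c9f8d87783a299cc7e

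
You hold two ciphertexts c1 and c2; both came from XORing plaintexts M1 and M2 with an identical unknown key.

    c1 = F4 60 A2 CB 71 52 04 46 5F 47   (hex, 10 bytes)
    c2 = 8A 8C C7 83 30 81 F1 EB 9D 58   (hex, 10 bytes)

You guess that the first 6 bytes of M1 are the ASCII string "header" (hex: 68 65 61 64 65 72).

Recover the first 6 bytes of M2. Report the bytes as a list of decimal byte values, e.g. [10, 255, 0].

First, c1 ⊕ c2 = (M1 ⊕ K) ⊕ (M2 ⊕ K) = M1 ⊕ M2, so the key drops out. Then M2 = (M1 ⊕ M2) ⊕ M1 over the first 6 bytes.
byte 0: (f4 XOR 8a) XOR 68 = 7e XOR 68 = 16
byte 1: (60 XOR 8c) XOR 65 = ec XOR 65 = 89
byte 2: (a2 XOR c7) XOR 61 = 65 XOR 61 = 04
byte 3: (cb XOR 83) XOR 64 = 48 XOR 64 = 2c
byte 4: (71 XOR 30) XOR 65 = 41 XOR 65 = 24
byte 5: (52 XOR 81) XOR 72 = d3 XOR 72 = a1

[22, 137, 4, 44, 36, 161]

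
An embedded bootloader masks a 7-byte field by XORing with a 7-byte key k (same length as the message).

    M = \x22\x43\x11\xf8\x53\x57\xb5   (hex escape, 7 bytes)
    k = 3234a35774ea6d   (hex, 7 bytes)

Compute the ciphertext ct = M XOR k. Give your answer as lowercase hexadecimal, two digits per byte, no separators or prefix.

1077b2af27bdd8

 34 ⊕  50 =  16
 67 ⊕  52 = 119
 17 ⊕ 163 = 178
248 ⊕  87 = 175
 83 ⊕ 116 =  39
 87 ⊕ 234 = 189
181 ⊕ 109 = 216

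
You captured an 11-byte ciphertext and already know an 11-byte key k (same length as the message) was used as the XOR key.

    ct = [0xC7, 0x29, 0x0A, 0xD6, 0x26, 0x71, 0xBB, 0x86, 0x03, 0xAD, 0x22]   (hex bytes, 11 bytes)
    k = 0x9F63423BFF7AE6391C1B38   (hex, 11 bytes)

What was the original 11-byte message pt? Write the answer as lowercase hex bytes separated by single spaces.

byte 0: c7 xor 9f = 58
byte 1: 29 xor 63 = 4a
byte 2: 0a xor 42 = 48
byte 3: d6 xor 3b = ed
byte 4: 26 xor ff = d9
byte 5: 71 xor 7a = 0b
byte 6: bb xor e6 = 5d
byte 7: 86 xor 39 = bf
byte 8: 03 xor 1c = 1f
byte 9: ad xor 1b = b6
byte 10: 22 xor 38 = 1a

58 4a 48 ed d9 0b 5d bf 1f b6 1a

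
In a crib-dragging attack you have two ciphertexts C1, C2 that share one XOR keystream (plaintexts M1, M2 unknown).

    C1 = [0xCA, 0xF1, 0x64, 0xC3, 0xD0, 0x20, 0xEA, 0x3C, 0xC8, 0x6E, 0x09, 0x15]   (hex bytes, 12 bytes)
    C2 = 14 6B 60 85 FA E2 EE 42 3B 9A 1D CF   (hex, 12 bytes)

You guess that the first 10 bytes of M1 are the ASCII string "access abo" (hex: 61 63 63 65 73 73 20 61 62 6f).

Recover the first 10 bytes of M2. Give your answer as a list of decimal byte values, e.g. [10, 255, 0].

First, C1 ⊕ C2 = (M1 ⊕ K) ⊕ (M2 ⊕ K) = M1 ⊕ M2, so the key drops out. Then M2 = (M1 ⊕ M2) ⊕ M1 over the first 10 bytes.
byte 0: (ca XOR 14) XOR 61 = de XOR 61 = bf
byte 1: (f1 XOR 6b) XOR 63 = 9a XOR 63 = f9
byte 2: (64 XOR 60) XOR 63 = 04 XOR 63 = 67
byte 3: (c3 XOR 85) XOR 65 = 46 XOR 65 = 23
byte 4: (d0 XOR fa) XOR 73 = 2a XOR 73 = 59
byte 5: (20 XOR e2) XOR 73 = c2 XOR 73 = b1
byte 6: (ea XOR ee) XOR 20 = 04 XOR 20 = 24
byte 7: (3c XOR 42) XOR 61 = 7e XOR 61 = 1f
byte 8: (c8 XOR 3b) XOR 62 = f3 XOR 62 = 91
byte 9: (6e XOR 9a) XOR 6f = f4 XOR 6f = 9b

[191, 249, 103, 35, 89, 177, 36, 31, 145, 155]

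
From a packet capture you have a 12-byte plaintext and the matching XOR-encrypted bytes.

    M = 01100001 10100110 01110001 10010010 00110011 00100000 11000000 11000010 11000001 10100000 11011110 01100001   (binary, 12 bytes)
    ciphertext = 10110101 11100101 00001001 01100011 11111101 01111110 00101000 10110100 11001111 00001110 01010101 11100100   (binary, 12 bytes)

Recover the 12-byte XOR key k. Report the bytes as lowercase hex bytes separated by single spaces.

d4 43 78 f1 ce 5e e8 76 0e ae 8b 85

Since ciphertext = M ⊕ k, XORing both sides with M gives k = M ⊕ ciphertext.
byte 0: 61 XOR b5 = d4
byte 1: a6 XOR e5 = 43
byte 2: 71 XOR 09 = 78
byte 3: 92 XOR 63 = f1
byte 4: 33 XOR fd = ce
byte 5: 20 XOR 7e = 5e
byte 6: c0 XOR 28 = e8
byte 7: c2 XOR b4 = 76
byte 8: c1 XOR cf = 0e
byte 9: a0 XOR 0e = ae
byte 10: de XOR 55 = 8b
byte 11: 61 XOR e4 = 85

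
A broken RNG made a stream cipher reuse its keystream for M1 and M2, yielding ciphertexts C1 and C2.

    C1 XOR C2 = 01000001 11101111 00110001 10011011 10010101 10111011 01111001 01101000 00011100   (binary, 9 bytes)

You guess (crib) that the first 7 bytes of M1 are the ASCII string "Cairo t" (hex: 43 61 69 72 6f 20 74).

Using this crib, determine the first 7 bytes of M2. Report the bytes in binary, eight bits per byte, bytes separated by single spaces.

Since C1 ⊕ C2 = M1 ⊕ M2, XORing with the guessed M1 bytes yields the corresponding M2 bytes: M2 = (C1 ⊕ C2) ⊕ M1.
41 XOR 43 = 02
ef XOR 61 = 8e
31 XOR 69 = 58
9b XOR 72 = e9
95 XOR 6f = fa
bb XOR 20 = 9b
79 XOR 74 = 0d

00000010 10001110 01011000 11101001 11111010 10011011 00001101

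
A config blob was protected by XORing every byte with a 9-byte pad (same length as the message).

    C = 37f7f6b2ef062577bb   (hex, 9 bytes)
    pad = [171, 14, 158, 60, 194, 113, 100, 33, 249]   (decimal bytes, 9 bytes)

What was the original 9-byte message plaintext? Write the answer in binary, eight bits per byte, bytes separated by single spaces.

XOR is its own inverse, so applying the key byte-wise gives the result directly.
byte 0: 00110111 xor 10101011 = 10011100
byte 1: 11110111 xor 00001110 = 11111001
byte 2: 11110110 xor 10011110 = 01101000
byte 3: 10110010 xor 00111100 = 10001110
byte 4: 11101111 xor 11000010 = 00101101
byte 5: 00000110 xor 01110001 = 01110111
byte 6: 00100101 xor 01100100 = 01000001
byte 7: 01110111 xor 00100001 = 01010110
byte 8: 10111011 xor 11111001 = 01000010

10011100 11111001 01101000 10001110 00101101 01110111 01000001 01010110 01000010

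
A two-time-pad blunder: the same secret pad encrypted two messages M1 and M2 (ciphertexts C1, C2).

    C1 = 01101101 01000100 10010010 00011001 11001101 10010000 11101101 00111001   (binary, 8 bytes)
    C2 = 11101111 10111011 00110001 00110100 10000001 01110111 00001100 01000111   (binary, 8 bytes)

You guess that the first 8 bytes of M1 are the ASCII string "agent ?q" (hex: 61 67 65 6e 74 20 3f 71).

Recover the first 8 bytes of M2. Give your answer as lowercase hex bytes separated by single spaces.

First, C1 ⊕ C2 = (M1 ⊕ K) ⊕ (M2 ⊕ K) = M1 ⊕ M2, so the key drops out. Then M2 = (M1 ⊕ M2) ⊕ M1 over the first 8 bytes.
byte 0: (6d xor ef) xor 61 = 82 xor 61 = e3
byte 1: (44 xor bb) xor 67 = ff xor 67 = 98
byte 2: (92 xor 31) xor 65 = a3 xor 65 = c6
byte 3: (19 xor 34) xor 6e = 2d xor 6e = 43
byte 4: (cd xor 81) xor 74 = 4c xor 74 = 38
byte 5: (90 xor 77) xor 20 = e7 xor 20 = c7
byte 6: (ed xor 0c) xor 3f = e1 xor 3f = de
byte 7: (39 xor 47) xor 71 = 7e xor 71 = 0f

e3 98 c6 43 38 c7 de 0f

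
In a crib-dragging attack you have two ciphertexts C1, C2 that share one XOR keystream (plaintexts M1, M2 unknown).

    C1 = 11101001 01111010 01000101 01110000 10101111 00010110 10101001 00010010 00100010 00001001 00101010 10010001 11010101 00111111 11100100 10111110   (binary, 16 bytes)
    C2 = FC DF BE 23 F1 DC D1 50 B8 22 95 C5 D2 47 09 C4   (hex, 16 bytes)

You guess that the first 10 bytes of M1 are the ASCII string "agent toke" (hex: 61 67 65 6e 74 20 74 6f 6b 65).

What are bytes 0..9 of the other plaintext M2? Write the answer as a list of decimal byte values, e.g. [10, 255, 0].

[116, 194, 158, 61, 42, 234, 12, 45, 241, 78]

First, C1 ⊕ C2 = (M1 ⊕ K) ⊕ (M2 ⊕ K) = M1 ⊕ M2, so the key drops out. Then M2 = (M1 ⊕ M2) ⊕ M1 over the first 10 bytes.
byte 0: (e9 XOR fc) XOR 61 = 15 XOR 61 = 74
byte 1: (7a XOR df) XOR 67 = a5 XOR 67 = c2
byte 2: (45 XOR be) XOR 65 = fb XOR 65 = 9e
byte 3: (70 XOR 23) XOR 6e = 53 XOR 6e = 3d
byte 4: (af XOR f1) XOR 74 = 5e XOR 74 = 2a
byte 5: (16 XOR dc) XOR 20 = ca XOR 20 = ea
byte 6: (a9 XOR d1) XOR 74 = 78 XOR 74 = 0c
byte 7: (12 XOR 50) XOR 6f = 42 XOR 6f = 2d
byte 8: (22 XOR b8) XOR 6b = 9a XOR 6b = f1
byte 9: (09 XOR 22) XOR 65 = 2b XOR 65 = 4e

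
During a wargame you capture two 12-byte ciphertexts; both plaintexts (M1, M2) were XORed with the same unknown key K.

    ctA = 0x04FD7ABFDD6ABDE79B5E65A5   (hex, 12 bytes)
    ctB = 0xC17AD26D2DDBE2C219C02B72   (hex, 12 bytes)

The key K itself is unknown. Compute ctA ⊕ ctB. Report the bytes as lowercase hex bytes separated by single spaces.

ctA ⊕ ctB = (M1 ⊕ K) ⊕ (M2 ⊕ K) = M1 ⊕ M2 — the shared key cancels under XOR.
byte 0: 04 ⊕ c1 = c5
byte 1: fd ⊕ 7a = 87
byte 2: 7a ⊕ d2 = a8
byte 3: bf ⊕ 6d = d2
byte 4: dd ⊕ 2d = f0
byte 5: 6a ⊕ db = b1
byte 6: bd ⊕ e2 = 5f
byte 7: e7 ⊕ c2 = 25
byte 8: 9b ⊕ 19 = 82
byte 9: 5e ⊕ c0 = 9e
byte 10: 65 ⊕ 2b = 4e
byte 11: a5 ⊕ 72 = d7

c5 87 a8 d2 f0 b1 5f 25 82 9e 4e d7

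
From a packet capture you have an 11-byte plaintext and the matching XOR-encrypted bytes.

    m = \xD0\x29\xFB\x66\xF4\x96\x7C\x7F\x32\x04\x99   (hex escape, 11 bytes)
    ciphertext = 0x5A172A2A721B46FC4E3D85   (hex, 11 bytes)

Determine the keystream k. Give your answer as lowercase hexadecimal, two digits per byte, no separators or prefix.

Since ciphertext = m ⊕ k, XORing both sides with m gives k = m ⊕ ciphertext.
d0 XOR 5a = 8a
29 XOR 17 = 3e
fb XOR 2a = d1
66 XOR 2a = 4c
f4 XOR 72 = 86
96 XOR 1b = 8d
7c XOR 46 = 3a
7f XOR fc = 83
32 XOR 4e = 7c
04 XOR 3d = 39
99 XOR 85 = 1c

8a3ed14c868d3a837c391c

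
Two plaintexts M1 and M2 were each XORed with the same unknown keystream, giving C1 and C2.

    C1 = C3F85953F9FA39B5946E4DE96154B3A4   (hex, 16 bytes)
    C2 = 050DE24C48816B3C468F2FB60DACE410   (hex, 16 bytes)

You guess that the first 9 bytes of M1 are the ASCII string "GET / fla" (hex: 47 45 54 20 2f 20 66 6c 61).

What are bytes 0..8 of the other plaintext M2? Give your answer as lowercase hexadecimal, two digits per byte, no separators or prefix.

81b0ef3f9e5b34e5b3

First, C1 ⊕ C2 = (M1 ⊕ K) ⊕ (M2 ⊕ K) = M1 ⊕ M2, so the key drops out. Then M2 = (M1 ⊕ M2) ⊕ M1 over the first 9 bytes.
byte 0: (c3 XOR 05) XOR 47 = c6 XOR 47 = 81
byte 1: (f8 XOR 0d) XOR 45 = f5 XOR 45 = b0
byte 2: (59 XOR e2) XOR 54 = bb XOR 54 = ef
byte 3: (53 XOR 4c) XOR 20 = 1f XOR 20 = 3f
byte 4: (f9 XOR 48) XOR 2f = b1 XOR 2f = 9e
byte 5: (fa XOR 81) XOR 20 = 7b XOR 20 = 5b
byte 6: (39 XOR 6b) XOR 66 = 52 XOR 66 = 34
byte 7: (b5 XOR 3c) XOR 6c = 89 XOR 6c = e5
byte 8: (94 XOR 46) XOR 61 = d2 XOR 61 = b3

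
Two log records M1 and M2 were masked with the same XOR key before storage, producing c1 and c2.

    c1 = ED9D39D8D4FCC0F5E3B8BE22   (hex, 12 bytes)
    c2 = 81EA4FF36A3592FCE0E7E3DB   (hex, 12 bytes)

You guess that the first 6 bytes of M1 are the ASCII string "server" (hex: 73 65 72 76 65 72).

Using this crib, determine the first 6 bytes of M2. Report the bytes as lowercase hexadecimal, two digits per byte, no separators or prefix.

1f12045ddbbb

First, c1 ⊕ c2 = (M1 ⊕ K) ⊕ (M2 ⊕ K) = M1 ⊕ M2, so the key drops out. Then M2 = (M1 ⊕ M2) ⊕ M1 over the first 6 bytes.
byte 0: (ed XOR 81) XOR 73 = 6c XOR 73 = 1f
byte 1: (9d XOR ea) XOR 65 = 77 XOR 65 = 12
byte 2: (39 XOR 4f) XOR 72 = 76 XOR 72 = 04
byte 3: (d8 XOR f3) XOR 76 = 2b XOR 76 = 5d
byte 4: (d4 XOR 6a) XOR 65 = be XOR 65 = db
byte 5: (fc XOR 35) XOR 72 = c9 XOR 72 = bb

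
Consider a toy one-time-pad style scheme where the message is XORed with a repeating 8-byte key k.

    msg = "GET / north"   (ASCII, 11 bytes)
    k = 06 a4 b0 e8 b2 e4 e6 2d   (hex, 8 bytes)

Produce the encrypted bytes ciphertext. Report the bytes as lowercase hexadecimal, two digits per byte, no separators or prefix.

The 8-byte key repeats, so the effective keystream is 06 a4 b0 e8 b2 e4 e6 2d 06 a4 b0.
byte 0:  71 ^   6 =  65
byte 1:  69 ^ 164 = 225
byte 2:  84 ^ 176 = 228
byte 3:  32 ^ 232 = 200
byte 4:  47 ^ 178 = 157
byte 5:  32 ^ 228 = 196
byte 6: 110 ^ 230 = 136
byte 7: 111 ^  45 =  66
byte 8: 114 ^   6 = 116
byte 9: 116 ^ 164 = 208
byte 10: 104 ^ 176 = 216

41e1e4c89dc4884274d0d8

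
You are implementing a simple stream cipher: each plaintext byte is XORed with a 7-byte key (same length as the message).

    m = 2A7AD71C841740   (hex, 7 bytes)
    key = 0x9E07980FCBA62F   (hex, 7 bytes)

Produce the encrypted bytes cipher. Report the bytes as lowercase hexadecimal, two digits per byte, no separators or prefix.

XOR is its own inverse, so applying the key byte-wise gives the result directly.
 42 XOR 158 = 180
122 XOR   7 = 125
215 XOR 152 =  79
 28 XOR  15 =  19
132 XOR 203 =  79
 23 XOR 166 = 177
 64 XOR  47 = 111

b47d4f134fb16f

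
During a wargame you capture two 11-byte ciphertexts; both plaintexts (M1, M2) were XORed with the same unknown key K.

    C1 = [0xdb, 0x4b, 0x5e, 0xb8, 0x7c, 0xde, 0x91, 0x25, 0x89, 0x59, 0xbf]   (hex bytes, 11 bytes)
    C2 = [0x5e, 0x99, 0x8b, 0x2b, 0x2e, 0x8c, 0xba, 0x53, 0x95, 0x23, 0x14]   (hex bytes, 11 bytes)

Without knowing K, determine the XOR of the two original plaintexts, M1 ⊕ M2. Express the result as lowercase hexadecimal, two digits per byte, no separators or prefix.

C1 ⊕ C2 = (M1 ⊕ K) ⊕ (M2 ⊕ K) = M1 ⊕ M2 — the shared key cancels under XOR.
db ^ 5e = 85
4b ^ 99 = d2
5e ^ 8b = d5
b8 ^ 2b = 93
7c ^ 2e = 52
de ^ 8c = 52
91 ^ ba = 2b
25 ^ 53 = 76
89 ^ 95 = 1c
59 ^ 23 = 7a
bf ^ 14 = ab

85d2d59352522b761c7aab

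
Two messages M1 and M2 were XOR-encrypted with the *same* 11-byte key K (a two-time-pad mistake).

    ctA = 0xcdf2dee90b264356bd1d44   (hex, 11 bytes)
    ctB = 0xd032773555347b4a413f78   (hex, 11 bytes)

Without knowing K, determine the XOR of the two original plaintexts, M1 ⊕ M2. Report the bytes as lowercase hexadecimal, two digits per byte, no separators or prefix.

1dc0a9dc5e12381cfc223c

ctA ⊕ ctB = (M1 ⊕ K) ⊕ (M2 ⊕ K) = M1 ⊕ M2 — the shared key cancels under XOR.
cd ⊕ d0 = 1d
f2 ⊕ 32 = c0
de ⊕ 77 = a9
e9 ⊕ 35 = dc
0b ⊕ 55 = 5e
26 ⊕ 34 = 12
43 ⊕ 7b = 38
56 ⊕ 4a = 1c
bd ⊕ 41 = fc
1d ⊕ 3f = 22
44 ⊕ 78 = 3c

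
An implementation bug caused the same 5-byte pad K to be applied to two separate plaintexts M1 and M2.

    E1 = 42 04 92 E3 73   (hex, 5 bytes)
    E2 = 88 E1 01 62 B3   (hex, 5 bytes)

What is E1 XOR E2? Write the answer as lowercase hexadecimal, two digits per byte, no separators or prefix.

E1 ⊕ E2 = (M1 ⊕ K) ⊕ (M2 ⊕ K) = M1 ⊕ M2 — the shared key cancels under XOR.
byte 0: 42 ^ 88 = ca
byte 1: 04 ^ e1 = e5
byte 2: 92 ^ 01 = 93
byte 3: e3 ^ 62 = 81
byte 4: 73 ^ b3 = c0

cae59381c0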